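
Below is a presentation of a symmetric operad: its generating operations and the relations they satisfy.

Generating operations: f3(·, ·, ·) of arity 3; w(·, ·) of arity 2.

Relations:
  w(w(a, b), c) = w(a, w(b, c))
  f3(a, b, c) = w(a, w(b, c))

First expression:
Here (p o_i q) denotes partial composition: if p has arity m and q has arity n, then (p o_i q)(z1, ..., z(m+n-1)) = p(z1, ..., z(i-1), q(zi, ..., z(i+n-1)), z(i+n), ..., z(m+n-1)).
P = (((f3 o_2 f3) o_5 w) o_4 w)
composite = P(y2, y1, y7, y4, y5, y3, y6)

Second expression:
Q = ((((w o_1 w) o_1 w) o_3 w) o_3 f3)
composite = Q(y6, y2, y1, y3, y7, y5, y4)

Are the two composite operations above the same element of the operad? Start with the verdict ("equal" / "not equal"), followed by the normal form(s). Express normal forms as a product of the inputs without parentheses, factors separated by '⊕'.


not equal — first y2 ⊕ y1 ⊕ y7 ⊕ y4 ⊕ y5 ⊕ y3 ⊕ y6, second y6 ⊕ y2 ⊕ y1 ⊕ y3 ⊕ y7 ⊕ y5 ⊕ y4

The first expression, normalized: y2 ⊕ y1 ⊕ y7 ⊕ y4 ⊕ y5 ⊕ y3 ⊕ y6
The second expression, normalized: y6 ⊕ y2 ⊕ y1 ⊕ y3 ⊕ y7 ⊕ y5 ⊕ y4
The normal forms differ: not equal.


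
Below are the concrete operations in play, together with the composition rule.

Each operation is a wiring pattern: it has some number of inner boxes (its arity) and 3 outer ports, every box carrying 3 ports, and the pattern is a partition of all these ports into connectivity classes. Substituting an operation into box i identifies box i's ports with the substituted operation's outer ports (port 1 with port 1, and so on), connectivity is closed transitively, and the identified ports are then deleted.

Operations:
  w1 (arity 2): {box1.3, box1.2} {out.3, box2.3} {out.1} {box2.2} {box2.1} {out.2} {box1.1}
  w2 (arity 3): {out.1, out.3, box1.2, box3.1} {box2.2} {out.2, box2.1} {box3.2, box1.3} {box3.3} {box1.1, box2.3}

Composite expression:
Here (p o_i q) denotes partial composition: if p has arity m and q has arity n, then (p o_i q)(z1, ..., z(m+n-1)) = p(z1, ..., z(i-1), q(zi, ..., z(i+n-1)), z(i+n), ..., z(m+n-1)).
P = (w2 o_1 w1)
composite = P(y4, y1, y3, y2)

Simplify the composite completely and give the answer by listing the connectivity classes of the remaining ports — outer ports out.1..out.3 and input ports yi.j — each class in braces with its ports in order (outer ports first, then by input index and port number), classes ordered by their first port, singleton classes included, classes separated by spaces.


After gluing at w2, chains via deleted ports link the y-ports.
stage w1: inputs (y4, y1), connectivity {out.1} {out.2} {out.3, y1.3} {y1.1} {y1.2} {y4.1} {y4.2, y4.3}, out.j its boundary
stage w2: inputs (y4, y1, y3, y2), connectivity {out.1, out.3, y2.1} {out.2, y3.1} {y1.1} {y1.2} {y1.3, y2.2} {y2.3} {y3.2} {y3.3} {y4.1} {y4.2, y4.3}, out.j its boundary

{out.1, out.3, y2.1} {out.2, y3.1} {y1.1} {y1.2} {y1.3, y2.2} {y2.3} {y3.2} {y3.3} {y4.1} {y4.2, y4.3}


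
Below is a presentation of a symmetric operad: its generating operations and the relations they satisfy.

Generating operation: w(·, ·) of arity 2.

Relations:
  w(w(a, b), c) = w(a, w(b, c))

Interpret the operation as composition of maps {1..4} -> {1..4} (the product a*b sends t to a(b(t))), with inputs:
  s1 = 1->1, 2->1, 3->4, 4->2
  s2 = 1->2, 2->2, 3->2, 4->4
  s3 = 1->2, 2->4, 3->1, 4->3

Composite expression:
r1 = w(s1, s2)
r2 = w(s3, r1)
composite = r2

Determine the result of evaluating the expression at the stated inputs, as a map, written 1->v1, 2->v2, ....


1->2, 2->2, 3->2, 4->4

w(s1, s2) = 1->1, 2->1, 3->1, 4->2
w(s3, w(s1, s2)) = 1->2, 2->2, 3->2, 4->4


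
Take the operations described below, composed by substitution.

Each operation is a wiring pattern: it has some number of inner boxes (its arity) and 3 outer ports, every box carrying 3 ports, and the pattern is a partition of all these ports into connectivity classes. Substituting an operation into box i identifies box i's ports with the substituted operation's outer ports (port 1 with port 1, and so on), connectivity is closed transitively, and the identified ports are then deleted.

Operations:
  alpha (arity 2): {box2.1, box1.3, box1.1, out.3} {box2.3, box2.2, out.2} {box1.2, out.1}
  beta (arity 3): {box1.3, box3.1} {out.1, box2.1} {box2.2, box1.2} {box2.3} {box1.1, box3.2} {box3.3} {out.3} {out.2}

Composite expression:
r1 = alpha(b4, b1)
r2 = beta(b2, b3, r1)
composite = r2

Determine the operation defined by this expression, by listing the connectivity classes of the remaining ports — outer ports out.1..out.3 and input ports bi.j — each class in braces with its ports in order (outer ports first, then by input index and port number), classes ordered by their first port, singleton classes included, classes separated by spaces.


Treat the ports identified at beta as solder joints: merge, then drop.
alpha over (b4, b1) gives {out.1, b4.2} {out.2, b1.2, b1.3} {out.3, b1.1, b4.1, b4.3}, out.j being that stage's outer ports
beta over (b2, b3, b4, b1) gives {out.1, b3.1} {out.2} {out.3} {b1.1, b4.1, b4.3} {b1.2, b1.3, b2.1} {b2.2, b3.2} {b2.3, b4.2} {b3.3}, out.j being that stage's outer ports

{out.1, b3.1} {out.2} {out.3} {b1.1, b4.1, b4.3} {b1.2, b1.3, b2.1} {b2.2, b3.2} {b2.3, b4.2} {b3.3}


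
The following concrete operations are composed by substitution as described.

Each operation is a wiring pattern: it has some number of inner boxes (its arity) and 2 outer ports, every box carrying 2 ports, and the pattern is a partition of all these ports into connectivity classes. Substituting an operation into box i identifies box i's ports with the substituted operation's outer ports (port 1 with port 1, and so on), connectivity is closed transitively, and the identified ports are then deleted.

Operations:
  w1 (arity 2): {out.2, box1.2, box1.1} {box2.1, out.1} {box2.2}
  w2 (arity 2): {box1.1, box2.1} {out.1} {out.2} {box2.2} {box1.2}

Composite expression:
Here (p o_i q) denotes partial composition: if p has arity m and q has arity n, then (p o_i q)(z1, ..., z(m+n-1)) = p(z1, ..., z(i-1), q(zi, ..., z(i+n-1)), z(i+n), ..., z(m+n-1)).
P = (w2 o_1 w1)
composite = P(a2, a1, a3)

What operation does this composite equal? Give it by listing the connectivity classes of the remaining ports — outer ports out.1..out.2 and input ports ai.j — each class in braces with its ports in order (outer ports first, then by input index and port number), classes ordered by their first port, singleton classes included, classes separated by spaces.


Connectivity passes through glued w2-boundaries; trace each wire chain.
after w1, the pattern on (a2, a1) reads {out.1, a1.1} {out.2, a2.1, a2.2} {a1.2} (out.j = its outer ports)
after w2, the pattern on (a2, a1, a3) reads {out.1} {out.2} {a1.1, a3.1} {a1.2} {a2.1, a2.2} {a3.2} (out.j = its outer ports)

{out.1} {out.2} {a1.1, a3.1} {a1.2} {a2.1, a2.2} {a3.2}


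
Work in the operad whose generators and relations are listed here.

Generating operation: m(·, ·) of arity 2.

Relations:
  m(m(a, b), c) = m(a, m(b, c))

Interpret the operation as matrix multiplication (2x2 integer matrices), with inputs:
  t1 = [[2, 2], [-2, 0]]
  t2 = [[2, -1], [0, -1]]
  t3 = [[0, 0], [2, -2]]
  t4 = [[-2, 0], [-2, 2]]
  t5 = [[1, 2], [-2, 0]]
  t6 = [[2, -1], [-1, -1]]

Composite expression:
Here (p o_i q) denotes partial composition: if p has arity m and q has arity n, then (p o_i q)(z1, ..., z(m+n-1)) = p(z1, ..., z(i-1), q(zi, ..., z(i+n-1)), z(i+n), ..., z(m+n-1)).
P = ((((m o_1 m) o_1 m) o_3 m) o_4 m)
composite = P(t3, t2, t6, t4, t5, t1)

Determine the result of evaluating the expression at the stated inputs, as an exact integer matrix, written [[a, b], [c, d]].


[[0, 0], [48, 16]]


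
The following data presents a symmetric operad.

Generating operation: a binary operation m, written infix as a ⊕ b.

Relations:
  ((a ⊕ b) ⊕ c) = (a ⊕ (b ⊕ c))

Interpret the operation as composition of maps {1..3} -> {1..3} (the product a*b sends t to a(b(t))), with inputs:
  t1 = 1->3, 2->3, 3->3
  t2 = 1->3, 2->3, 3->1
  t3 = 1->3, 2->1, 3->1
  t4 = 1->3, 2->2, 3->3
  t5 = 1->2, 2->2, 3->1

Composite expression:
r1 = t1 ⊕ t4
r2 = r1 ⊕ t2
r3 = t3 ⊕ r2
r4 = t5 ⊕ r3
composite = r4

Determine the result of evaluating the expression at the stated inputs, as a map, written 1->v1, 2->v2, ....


(t1 ⊕ t4) = 1->3, 2->3, 3->3
((t1 ⊕ t4) ⊕ t2) = 1->3, 2->3, 3->3
(t3 ⊕ ((t1 ⊕ t4) ⊕ t2)) = 1->1, 2->1, 3->1
(t5 ⊕ (t3 ⊕ ((t1 ⊕ t4) ⊕ t2))) = 1->2, 2->2, 3->2

1->2, 2->2, 3->2


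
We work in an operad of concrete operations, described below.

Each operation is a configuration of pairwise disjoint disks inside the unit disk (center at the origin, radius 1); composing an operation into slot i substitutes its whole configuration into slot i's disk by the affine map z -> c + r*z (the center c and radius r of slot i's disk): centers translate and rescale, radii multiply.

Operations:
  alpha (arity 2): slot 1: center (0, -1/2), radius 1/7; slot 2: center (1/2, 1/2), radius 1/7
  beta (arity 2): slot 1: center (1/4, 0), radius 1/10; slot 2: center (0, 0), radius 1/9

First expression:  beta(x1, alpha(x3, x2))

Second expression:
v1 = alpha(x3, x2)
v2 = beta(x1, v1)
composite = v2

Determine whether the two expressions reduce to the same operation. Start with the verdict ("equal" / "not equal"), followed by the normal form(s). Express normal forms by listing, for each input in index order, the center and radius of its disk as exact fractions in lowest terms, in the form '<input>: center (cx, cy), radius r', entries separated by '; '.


equal; the common form is x1: center (1/4, 0), radius 1/10; x2: center (1/18, 1/18), radius 1/63; x3: center (0, -1/18), radius 1/63

The first expression reduces to x1: center (1/4, 0), radius 1/10; x2: center (1/18, 1/18), radius 1/63; x3: center (0, -1/18), radius 1/63
The second expression reduces to x1: center (1/4, 0), radius 1/10; x2: center (1/18, 1/18), radius 1/63; x3: center (0, -1/18), radius 1/63
Both agree, so they are equal.


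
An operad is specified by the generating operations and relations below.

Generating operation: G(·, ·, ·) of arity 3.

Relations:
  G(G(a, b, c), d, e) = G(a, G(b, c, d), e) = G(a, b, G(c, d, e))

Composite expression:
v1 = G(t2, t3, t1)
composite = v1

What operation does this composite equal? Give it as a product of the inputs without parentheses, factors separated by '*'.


t2 * t3 * t1

All parenthesizations of G agree; list the t-inputs left to right.
G(t2, t3, t1) reduces to t2 * t3 * t1


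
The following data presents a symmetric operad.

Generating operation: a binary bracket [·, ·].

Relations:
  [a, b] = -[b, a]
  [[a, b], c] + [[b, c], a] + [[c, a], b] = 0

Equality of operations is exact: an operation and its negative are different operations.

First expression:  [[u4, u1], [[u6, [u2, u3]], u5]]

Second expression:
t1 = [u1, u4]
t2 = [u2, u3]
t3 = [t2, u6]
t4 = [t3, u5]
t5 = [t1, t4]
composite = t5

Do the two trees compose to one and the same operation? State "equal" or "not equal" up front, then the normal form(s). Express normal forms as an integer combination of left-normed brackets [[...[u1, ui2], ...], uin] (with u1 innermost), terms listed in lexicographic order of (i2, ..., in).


equal; both compose to [[[[[u1, u4], u2], u3], u6], u5] - [[[[[u1, u4], u3], u2], u6], u5] - [[[[[u1, u4], u5], u2], u3], u6] + [[[[[u1, u4], u5], u3], u2], u6] + [[[[[u1, u4], u5], u6], u2], u3] - [[[[[u1, u4], u5], u6], u3], u2] - [[[[[u1, u4], u6], u2], u3], u5] + [[[[[u1, u4], u6], u3], u2], u5]

Reducing the first expression gives [[[[[u1, u4], u2], u3], u6], u5] - [[[[[u1, u4], u3], u2], u6], u5] - [[[[[u1, u4], u5], u2], u3], u6] + [[[[[u1, u4], u5], u3], u2], u6] + [[[[[u1, u4], u5], u6], u2], u3] - [[[[[u1, u4], u5], u6], u3], u2] - [[[[[u1, u4], u6], u2], u3], u5] + [[[[[u1, u4], u6], u3], u2], u5]
Reducing the second expression gives [[[[[u1, u4], u2], u3], u6], u5] - [[[[[u1, u4], u3], u2], u6], u5] - [[[[[u1, u4], u5], u2], u3], u6] + [[[[[u1, u4], u5], u3], u2], u6] + [[[[[u1, u4], u5], u6], u2], u3] - [[[[[u1, u4], u5], u6], u3], u2] - [[[[[u1, u4], u6], u2], u3], u5] + [[[[[u1, u4], u6], u3], u2], u5]
One common form — equal.


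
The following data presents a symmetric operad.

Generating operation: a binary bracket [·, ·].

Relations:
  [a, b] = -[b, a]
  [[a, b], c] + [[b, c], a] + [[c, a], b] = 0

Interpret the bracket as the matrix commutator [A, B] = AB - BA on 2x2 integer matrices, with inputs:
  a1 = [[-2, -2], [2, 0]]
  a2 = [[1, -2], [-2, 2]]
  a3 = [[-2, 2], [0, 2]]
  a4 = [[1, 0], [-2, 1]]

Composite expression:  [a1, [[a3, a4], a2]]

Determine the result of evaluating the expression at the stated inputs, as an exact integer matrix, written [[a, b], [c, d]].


[a3, a4] = [[-4, 0], [-8, 4]]
[[a3, a4], a2] = [[-16, 16], [-8, 16]]
[a1, [[a3, a4], a2]] = [[-16, -96], [-80, 16]]

[[-16, -96], [-80, 16]]


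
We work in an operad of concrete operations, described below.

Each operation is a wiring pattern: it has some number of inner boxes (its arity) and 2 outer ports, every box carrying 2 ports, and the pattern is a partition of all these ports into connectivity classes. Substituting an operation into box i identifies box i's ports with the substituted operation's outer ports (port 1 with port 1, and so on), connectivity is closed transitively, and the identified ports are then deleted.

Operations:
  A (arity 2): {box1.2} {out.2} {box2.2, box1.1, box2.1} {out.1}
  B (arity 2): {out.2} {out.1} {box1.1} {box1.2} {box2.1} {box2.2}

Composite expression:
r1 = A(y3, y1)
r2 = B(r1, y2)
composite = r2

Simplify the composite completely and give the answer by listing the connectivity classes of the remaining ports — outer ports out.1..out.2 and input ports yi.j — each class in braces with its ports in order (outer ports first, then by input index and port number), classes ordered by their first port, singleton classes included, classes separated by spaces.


{out.1} {out.2} {y1.1, y1.2, y3.1} {y2.1} {y2.2} {y3.2}

Substituting into B glues patterns; closure does the rest.
composing A on (y3, y1), with out.j its own outer ports: {out.1} {out.2} {y1.1, y1.2, y3.1} {y3.2}
composing B on (y3, y1, y2), with out.j its own outer ports: {out.1} {out.2} {y1.1, y1.2, y3.1} {y2.1} {y2.2} {y3.2}


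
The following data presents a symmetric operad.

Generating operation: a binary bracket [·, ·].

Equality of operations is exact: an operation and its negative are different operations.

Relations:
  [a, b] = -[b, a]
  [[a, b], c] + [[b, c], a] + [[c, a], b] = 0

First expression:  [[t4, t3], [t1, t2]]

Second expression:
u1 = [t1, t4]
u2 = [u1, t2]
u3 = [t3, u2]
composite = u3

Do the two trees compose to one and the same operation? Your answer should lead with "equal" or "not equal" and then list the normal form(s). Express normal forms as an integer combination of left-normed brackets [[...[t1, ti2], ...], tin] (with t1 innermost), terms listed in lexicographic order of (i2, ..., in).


Reducing the first expression gives [[[t1, t2], t3], t4] - [[[t1, t2], t4], t3]
Reducing the second expression gives -[[[t1, t4], t2], t3]
The forms do not match — not equal.

not equal — first [[[t1, t2], t3], t4] - [[[t1, t2], t4], t3], second -[[[t1, t4], t2], t3]


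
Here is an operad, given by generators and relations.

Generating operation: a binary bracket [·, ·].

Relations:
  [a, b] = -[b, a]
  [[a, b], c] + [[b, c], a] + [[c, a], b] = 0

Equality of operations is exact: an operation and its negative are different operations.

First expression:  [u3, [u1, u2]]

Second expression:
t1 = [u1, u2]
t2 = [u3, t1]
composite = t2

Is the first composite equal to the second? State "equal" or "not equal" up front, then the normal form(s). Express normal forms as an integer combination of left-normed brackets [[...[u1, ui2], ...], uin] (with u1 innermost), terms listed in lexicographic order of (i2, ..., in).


Reducing the first expression gives -[[u1, u2], u3]
Reducing the second expression gives -[[u1, u2], u3]
Same normal form: equal.

equal — both sides give -[[u1, u2], u3]


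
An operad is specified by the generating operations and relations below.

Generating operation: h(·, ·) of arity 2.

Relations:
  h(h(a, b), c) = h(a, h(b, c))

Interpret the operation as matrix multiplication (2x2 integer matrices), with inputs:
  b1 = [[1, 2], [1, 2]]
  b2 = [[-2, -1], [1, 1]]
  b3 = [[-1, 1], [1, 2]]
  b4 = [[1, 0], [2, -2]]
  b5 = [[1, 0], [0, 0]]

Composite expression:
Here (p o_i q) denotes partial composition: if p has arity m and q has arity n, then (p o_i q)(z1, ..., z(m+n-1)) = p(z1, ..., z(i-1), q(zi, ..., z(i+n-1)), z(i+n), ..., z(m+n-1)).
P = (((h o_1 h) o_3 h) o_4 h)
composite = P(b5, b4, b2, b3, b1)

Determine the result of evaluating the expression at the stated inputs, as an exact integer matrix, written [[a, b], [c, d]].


h(b5, b4) = [[1, 0], [0, 0]]
h(b3, b1) = [[0, 0], [3, 6]]
h(b2, h(b3, b1)) = [[-3, -6], [3, 6]]
h(h(b5, b4), h(b2, h(b3, b1))) = [[-3, -6], [0, 0]]

[[-3, -6], [0, 0]]


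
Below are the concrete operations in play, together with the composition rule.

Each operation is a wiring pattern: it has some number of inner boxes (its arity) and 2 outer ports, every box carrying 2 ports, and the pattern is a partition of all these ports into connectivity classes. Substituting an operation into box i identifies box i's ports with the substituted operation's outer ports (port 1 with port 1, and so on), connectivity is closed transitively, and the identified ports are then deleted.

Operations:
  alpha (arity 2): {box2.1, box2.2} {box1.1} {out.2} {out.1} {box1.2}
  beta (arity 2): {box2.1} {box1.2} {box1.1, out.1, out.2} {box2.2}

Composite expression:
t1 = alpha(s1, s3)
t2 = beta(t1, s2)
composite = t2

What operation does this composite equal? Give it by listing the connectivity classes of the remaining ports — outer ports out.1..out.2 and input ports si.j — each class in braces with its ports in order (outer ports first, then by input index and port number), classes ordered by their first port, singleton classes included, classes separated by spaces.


{out.1, out.2} {s1.1} {s1.2} {s2.1} {s2.2} {s3.1, s3.2}

After gluing at beta, chains via deleted ports link the s-ports.
after alpha, the pattern on (s1, s3) reads {out.1} {out.2} {s1.1} {s1.2} {s3.1, s3.2} (out.j = its outer ports)
after beta, the pattern on (s1, s3, s2) reads {out.1, out.2} {s1.1} {s1.2} {s2.1} {s2.2} {s3.1, s3.2} (out.j = its outer ports)


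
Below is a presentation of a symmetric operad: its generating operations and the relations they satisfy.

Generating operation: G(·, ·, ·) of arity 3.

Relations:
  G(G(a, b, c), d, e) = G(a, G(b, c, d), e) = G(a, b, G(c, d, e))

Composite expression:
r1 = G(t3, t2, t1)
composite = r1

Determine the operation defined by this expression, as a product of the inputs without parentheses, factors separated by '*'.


Key point: G is associative — brackets drop, the t-order remains.
G(t3, t2, t1) linearizes to t3 * t2 * t1

t3 * t2 * t1


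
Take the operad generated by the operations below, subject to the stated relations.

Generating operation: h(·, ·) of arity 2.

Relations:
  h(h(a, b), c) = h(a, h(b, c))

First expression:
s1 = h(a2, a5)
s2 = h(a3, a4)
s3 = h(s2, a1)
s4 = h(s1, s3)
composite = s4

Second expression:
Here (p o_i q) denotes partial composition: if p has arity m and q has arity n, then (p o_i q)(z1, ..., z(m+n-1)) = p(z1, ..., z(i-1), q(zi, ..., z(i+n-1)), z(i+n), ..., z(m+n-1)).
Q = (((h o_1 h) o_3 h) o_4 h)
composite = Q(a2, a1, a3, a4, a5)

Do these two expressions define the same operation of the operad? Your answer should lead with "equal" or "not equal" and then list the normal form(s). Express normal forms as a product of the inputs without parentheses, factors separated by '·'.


not equal; first: a2 · a5 · a3 · a4 · a1; second: a2 · a1 · a3 · a4 · a5


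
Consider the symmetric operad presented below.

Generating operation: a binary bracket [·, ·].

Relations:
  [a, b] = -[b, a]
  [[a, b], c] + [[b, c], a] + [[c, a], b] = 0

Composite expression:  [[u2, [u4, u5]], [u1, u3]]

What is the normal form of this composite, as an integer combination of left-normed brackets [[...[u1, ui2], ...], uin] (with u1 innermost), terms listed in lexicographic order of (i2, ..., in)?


-[[[[u1, u3], u2], u4], u5] + [[[[u1, u3], u2], u5], u4] + [[[[u1, u3], u4], u5], u2] - [[[[u1, u3], u5], u4], u2]

In the tensor algebra, words opening u1 carry the u1-anchored form.
Composite bracket: [[u2, [u4, u5]], [u1, u3]]
Full expansion: 16 signed words from ab - ba (2^4 = 16).
Coefficients come from the u1-initial words:
  from u1u3u2u4u5, sign -1: term -[[[[u1, u3], u2], u4], u5]
  from u1u3u2u5u4, sign +1: term +[[[[u1, u3], u2], u5], u4]
  from u1u3u4u5u2, sign +1: term +[[[[u1, u3], u4], u5], u2]
  from u1u3u5u4u2, sign -1: term -[[[[u1, u3], u5], u4], u2]


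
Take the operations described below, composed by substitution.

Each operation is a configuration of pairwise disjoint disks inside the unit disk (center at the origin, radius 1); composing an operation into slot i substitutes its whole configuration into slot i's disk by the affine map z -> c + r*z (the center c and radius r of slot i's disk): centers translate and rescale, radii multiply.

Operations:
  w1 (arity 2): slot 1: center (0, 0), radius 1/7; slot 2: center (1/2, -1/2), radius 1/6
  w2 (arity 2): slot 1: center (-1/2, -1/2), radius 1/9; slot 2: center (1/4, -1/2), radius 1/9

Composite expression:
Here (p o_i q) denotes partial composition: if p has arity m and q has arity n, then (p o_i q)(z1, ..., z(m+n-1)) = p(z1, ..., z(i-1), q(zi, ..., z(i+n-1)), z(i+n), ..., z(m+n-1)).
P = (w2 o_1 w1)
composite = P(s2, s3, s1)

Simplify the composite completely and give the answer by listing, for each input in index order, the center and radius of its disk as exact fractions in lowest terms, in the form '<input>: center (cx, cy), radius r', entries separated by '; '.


s1: center (1/4, -1/2), radius 1/9; s2: center (-1/2, -1/2), radius 1/63; s3: center (-4/9, -5/9), radius 1/54

Each s-disk chains the slot maps above it in w2; radii multiply.
s2: after 2 affine steps, its disk has center (-1/2, -1/2), radius 1/63
s3: after 2 affine steps, its disk has center (-4/9, -5/9), radius 1/54
s1: after 1 affine step, its disk has center (1/4, -1/2), radius 1/9


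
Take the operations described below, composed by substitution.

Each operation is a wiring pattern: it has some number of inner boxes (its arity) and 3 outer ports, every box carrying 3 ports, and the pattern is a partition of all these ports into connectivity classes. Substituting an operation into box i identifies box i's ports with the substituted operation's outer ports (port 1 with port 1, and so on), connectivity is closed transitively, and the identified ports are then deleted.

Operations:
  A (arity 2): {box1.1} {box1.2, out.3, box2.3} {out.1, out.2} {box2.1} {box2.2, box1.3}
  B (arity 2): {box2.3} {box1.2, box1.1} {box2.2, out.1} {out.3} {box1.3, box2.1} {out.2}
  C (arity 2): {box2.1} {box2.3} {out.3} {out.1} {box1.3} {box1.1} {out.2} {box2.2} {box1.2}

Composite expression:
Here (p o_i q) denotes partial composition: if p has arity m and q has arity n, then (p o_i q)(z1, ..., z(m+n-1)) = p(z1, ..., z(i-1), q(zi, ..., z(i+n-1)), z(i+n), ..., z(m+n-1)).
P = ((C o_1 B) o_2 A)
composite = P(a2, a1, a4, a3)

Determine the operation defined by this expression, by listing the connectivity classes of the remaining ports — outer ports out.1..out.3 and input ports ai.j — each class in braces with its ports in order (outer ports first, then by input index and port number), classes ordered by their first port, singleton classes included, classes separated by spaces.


{out.1} {out.2} {out.3} {a1.1} {a1.2, a4.3} {a1.3, a4.2} {a2.1, a2.2} {a2.3} {a3.1} {a3.2} {a3.3} {a4.1}

Reachability decides: close wires over C-identified ports.
after A, the pattern on (a1, a4) reads {out.1, out.2} {out.3, a1.2, a4.3} {a1.1} {a1.3, a4.2} {a4.1} (out.j = its outer ports)
after B, the pattern on (a2, a1, a4) reads {out.1, a2.3} {out.2} {out.3} {a1.1} {a1.2, a4.3} {a1.3, a4.2} {a2.1, a2.2} {a4.1} (out.j = its outer ports)
after C, the pattern on (a2, a1, a4, a3) reads {out.1} {out.2} {out.3} {a1.1} {a1.2, a4.3} {a1.3, a4.2} {a2.1, a2.2} {a2.3} {a3.1} {a3.2} {a3.3} {a4.1} (out.j = its outer ports)


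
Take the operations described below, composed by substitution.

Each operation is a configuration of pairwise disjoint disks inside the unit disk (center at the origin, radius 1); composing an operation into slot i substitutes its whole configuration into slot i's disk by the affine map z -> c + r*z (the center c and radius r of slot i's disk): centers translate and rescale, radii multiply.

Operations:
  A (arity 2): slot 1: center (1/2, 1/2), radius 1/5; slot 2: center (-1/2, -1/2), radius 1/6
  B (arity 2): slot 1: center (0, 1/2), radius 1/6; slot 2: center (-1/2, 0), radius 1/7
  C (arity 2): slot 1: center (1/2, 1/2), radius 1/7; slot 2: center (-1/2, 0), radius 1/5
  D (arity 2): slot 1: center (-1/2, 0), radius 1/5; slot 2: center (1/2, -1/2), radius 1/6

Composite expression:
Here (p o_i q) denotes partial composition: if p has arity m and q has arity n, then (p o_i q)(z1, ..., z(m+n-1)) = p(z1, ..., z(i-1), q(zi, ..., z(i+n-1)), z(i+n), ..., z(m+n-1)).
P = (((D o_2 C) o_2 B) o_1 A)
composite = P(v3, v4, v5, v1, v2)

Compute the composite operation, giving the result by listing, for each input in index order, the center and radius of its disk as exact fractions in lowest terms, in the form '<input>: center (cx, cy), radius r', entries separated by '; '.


v1: center (4/7, -5/12), radius 1/294; v2: center (5/12, -1/2), radius 1/30; v3: center (-2/5, 1/10), radius 1/25; v4: center (-3/5, -1/10), radius 1/30; v5: center (7/12, -17/42), radius 1/252

Follow each v-input down from D: c' goes to c + r*c', radius to r*r'.
tracing v3 down its 2-map path: center (-2/5, 1/10), radius 1/25
tracing v4 down its 2-map path: center (-3/5, -1/10), radius 1/30
tracing v5 down its 3-map path: center (7/12, -17/42), radius 1/252
tracing v1 down its 3-map path: center (4/7, -5/12), radius 1/294
tracing v2 down its 2-map path: center (5/12, -1/2), radius 1/30


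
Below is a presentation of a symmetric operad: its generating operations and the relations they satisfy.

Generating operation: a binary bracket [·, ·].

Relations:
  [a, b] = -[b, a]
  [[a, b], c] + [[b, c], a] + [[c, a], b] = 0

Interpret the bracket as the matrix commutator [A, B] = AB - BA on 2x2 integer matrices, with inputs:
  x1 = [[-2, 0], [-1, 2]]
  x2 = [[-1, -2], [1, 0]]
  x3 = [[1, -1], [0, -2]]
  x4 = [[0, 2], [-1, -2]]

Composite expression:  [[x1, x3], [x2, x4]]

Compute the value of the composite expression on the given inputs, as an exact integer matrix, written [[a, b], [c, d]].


[x1, x3] = [[-1, 4], [-3, 1]]
[x2, x4] = [[0, 2], [1, 0]]
[[x1, x3], [x2, x4]] = [[10, -4], [2, -10]]

[[10, -4], [2, -10]]


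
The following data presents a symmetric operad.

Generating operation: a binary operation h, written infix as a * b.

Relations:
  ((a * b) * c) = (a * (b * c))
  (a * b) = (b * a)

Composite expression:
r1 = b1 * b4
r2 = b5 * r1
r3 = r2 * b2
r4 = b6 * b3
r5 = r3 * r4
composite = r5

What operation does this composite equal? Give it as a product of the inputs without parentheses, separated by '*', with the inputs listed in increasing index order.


Reordering under h is free, so list the b-inputs canonically.
(b1 * b4) spells out as b1 * b4
(b5 * (b1 * b4)) spells out as b5 * b1 * b4
((b5 * (b1 * b4)) * b2) spells out as b5 * b1 * b4 * b2
(b6 * b3) spells out as b6 * b3
(((b5 * (b1 * b4)) * b2) * (b6 * b3)) spells out as b5 * b1 * b4 * b2 * b6 * b3
putting the inputs in ascending order: b1 * b2 * b3 * b4 * b5 * b6

b1 * b2 * b3 * b4 * b5 * b6


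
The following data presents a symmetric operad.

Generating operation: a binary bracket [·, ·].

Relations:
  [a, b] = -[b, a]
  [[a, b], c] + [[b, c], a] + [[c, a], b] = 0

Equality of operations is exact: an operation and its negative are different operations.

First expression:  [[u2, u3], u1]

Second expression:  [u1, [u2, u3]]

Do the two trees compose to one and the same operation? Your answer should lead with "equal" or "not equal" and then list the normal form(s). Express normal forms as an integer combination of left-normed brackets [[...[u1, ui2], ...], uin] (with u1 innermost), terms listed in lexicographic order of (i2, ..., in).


The first composite normalizes to -[[u1, u2], u3] + [[u1, u3], u2]
The second composite normalizes to [[u1, u2], u3] - [[u1, u3], u2]
No match — not equal.

not equal; the first gives -[[u1, u2], u3] + [[u1, u3], u2] and the second [[u1, u2], u3] - [[u1, u3], u2]


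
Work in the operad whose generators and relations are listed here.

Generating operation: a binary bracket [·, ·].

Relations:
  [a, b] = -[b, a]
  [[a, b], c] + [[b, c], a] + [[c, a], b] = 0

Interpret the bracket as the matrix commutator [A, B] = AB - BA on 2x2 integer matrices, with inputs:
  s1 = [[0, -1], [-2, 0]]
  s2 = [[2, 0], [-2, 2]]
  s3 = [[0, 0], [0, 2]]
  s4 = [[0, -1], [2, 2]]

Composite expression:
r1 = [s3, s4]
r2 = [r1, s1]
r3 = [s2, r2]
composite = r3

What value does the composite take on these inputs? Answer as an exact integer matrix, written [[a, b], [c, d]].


[[0, 0], [0, 0]]


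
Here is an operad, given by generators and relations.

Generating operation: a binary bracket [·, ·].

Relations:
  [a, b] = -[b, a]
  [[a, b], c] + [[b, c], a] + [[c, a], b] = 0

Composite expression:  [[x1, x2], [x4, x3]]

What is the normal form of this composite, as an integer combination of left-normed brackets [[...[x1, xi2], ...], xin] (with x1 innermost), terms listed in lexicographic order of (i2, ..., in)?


-[[[x1, x2], x3], x4] + [[[x1, x2], x4], x3]


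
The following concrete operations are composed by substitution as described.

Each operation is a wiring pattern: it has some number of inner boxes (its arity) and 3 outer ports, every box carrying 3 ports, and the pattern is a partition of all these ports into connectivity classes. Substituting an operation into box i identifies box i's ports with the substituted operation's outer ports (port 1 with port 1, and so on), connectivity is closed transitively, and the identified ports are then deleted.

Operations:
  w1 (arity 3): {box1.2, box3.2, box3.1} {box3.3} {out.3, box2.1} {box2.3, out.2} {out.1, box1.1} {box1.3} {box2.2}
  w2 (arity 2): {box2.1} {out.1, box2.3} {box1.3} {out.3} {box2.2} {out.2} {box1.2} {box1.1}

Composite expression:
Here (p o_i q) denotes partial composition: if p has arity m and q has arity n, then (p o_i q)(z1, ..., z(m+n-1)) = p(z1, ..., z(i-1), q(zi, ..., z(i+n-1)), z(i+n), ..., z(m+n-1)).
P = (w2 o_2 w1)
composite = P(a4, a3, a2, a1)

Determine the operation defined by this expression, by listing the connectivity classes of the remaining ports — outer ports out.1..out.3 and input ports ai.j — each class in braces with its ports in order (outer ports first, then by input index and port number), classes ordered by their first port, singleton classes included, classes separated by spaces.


{out.1, a2.1} {out.2} {out.3} {a1.1, a1.2, a3.2} {a1.3} {a2.2} {a2.3} {a3.1} {a3.3} {a4.1} {a4.2} {a4.3}


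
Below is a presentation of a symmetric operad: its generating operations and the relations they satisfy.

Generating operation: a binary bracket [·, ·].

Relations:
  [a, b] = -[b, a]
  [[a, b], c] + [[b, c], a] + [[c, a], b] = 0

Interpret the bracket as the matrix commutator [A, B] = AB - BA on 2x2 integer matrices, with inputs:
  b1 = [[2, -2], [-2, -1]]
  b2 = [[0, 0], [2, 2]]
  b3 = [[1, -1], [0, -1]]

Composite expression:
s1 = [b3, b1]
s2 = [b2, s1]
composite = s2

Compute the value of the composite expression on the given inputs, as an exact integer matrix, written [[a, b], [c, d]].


[b3, b1] = [[2, -1], [4, -2]]
[b2, [b3, b1]] = [[2, 2], [16, -2]]

[[2, 2], [16, -2]]


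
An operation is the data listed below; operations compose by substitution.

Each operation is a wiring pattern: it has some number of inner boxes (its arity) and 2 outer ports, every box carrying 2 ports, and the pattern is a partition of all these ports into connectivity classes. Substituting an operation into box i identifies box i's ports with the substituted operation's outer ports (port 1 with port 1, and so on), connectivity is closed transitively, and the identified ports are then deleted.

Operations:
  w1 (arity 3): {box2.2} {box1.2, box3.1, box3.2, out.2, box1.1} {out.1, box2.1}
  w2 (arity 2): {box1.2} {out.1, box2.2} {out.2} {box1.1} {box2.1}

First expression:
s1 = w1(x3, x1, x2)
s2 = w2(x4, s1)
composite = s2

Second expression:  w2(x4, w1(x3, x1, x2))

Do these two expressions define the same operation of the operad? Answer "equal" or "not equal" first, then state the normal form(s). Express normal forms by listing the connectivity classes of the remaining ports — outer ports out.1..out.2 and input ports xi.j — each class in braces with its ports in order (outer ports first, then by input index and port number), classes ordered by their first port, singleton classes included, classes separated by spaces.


Reducing the first expression gives {out.1, x2.1, x2.2, x3.1, x3.2} {out.2} {x1.1} {x1.2} {x4.1} {x4.2}
Reducing the second expression gives {out.1, x2.1, x2.2, x3.1, x3.2} {out.2} {x1.1} {x1.2} {x4.1} {x4.2}
The normal forms match — equal.

equal; the common form is {out.1, x2.1, x2.2, x3.1, x3.2} {out.2} {x1.1} {x1.2} {x4.1} {x4.2}


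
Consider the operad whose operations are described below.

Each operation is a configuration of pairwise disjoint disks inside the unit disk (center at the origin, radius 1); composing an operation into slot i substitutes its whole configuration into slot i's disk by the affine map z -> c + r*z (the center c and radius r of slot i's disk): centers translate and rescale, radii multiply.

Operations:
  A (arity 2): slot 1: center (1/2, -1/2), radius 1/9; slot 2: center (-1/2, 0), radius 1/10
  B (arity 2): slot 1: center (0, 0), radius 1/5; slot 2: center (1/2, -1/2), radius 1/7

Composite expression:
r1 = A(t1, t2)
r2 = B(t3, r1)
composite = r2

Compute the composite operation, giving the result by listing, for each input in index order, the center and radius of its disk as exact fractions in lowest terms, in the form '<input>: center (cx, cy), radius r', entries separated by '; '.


t1: center (4/7, -4/7), radius 1/63; t2: center (3/7, -1/2), radius 1/70; t3: center (0, 0), radius 1/5

Each t-disk chains the slot maps above it in B; radii multiply.
tracing t3 down its 1-map path: center (0, 0), radius 1/5
tracing t1 down its 2-map path: center (4/7, -4/7), radius 1/63
tracing t2 down its 2-map path: center (3/7, -1/2), radius 1/70


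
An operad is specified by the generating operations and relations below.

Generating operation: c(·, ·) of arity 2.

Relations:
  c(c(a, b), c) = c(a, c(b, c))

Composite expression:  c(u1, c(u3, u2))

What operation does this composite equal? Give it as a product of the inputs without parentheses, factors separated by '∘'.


u1 ∘ u3 ∘ u2

Key point: c is associative — brackets drop, the u-order remains.
c(u3, u2) spells out as u3 ∘ u2
c(u1, c(u3, u2)) spells out as u1 ∘ u3 ∘ u2


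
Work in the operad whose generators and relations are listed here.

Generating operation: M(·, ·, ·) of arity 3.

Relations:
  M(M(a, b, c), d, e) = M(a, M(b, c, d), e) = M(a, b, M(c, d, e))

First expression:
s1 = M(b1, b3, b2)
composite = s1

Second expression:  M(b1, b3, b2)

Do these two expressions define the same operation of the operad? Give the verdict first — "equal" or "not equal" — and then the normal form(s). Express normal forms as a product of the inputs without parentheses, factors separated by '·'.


equal: each reduces to b1 · b3 · b2

The first expression reduces to b1 · b3 · b2
The second expression reduces to b1 · b3 · b2
Both agree, so they are equal.


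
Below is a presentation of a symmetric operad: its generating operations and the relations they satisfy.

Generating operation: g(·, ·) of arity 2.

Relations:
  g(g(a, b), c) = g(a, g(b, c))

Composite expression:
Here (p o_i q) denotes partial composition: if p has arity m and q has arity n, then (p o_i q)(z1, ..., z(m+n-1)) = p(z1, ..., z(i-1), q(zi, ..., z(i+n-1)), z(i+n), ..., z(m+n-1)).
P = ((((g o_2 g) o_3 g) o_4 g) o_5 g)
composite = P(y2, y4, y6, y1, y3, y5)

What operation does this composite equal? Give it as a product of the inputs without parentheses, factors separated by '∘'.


y2 ∘ y4 ∘ y6 ∘ y1 ∘ y3 ∘ y5

Key point: g is associative — brackets drop, the y-order remains.
g(y3, y5) linearizes to y3 ∘ y5
g(y1, g(y3, y5)) linearizes to y1 ∘ y3 ∘ y5
g(y6, g(y1, g(y3, y5))) linearizes to y6 ∘ y1 ∘ y3 ∘ y5
g(y4, g(y6, g(y1, g(y3, y5)))) linearizes to y4 ∘ y6 ∘ y1 ∘ y3 ∘ y5
g(y2, g(y4, g(y6, g(y1, g(y3, y5))))) linearizes to y2 ∘ y4 ∘ y6 ∘ y1 ∘ y3 ∘ y5


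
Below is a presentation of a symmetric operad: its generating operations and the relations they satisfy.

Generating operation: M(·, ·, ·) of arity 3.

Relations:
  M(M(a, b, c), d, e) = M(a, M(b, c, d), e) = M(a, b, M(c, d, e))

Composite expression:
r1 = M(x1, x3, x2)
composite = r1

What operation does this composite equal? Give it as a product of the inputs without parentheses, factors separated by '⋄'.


x1 ⋄ x3 ⋄ x2

Under associativity of M, the answer is the x's in reading order.
M(x1, x3, x2) collapses to x1 ⋄ x3 ⋄ x2


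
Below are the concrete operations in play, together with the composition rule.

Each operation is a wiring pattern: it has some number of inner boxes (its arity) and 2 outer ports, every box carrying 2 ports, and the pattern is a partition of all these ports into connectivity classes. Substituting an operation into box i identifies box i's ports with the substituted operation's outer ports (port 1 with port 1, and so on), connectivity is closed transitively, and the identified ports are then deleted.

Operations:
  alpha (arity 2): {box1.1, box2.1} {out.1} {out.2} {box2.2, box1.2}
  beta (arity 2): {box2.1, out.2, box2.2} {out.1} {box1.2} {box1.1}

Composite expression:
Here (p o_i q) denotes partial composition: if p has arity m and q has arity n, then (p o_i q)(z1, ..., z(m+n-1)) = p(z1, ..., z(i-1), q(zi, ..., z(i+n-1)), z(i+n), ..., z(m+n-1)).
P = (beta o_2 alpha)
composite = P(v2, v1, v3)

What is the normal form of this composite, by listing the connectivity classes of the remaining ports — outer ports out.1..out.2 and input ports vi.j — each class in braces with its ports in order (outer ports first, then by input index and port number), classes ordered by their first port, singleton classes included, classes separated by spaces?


{out.1} {out.2} {v1.1, v3.1} {v1.2, v3.2} {v2.1} {v2.2}


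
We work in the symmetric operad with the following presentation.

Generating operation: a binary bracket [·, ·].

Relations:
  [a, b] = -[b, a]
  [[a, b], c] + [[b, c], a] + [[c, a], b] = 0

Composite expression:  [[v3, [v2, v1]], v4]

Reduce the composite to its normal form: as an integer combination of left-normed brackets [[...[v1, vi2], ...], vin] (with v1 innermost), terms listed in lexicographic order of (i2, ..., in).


[[[v1, v2], v3], v4]


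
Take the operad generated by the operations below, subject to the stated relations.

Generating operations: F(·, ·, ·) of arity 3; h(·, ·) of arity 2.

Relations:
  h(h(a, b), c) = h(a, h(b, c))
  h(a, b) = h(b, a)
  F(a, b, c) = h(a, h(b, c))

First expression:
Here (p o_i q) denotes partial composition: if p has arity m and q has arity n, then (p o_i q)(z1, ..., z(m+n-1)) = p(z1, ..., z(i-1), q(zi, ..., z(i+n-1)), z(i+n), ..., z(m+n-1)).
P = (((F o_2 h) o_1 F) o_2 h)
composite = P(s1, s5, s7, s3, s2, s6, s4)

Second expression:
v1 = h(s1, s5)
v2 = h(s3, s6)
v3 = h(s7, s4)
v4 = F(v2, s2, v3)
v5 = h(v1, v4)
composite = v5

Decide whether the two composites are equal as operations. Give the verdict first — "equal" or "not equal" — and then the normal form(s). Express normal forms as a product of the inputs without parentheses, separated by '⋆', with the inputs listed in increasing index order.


equal; both compose to s1 ⋆ s2 ⋆ s3 ⋆ s4 ⋆ s5 ⋆ s6 ⋆ s7

The first composite normalizes to s1 ⋆ s2 ⋆ s3 ⋆ s4 ⋆ s5 ⋆ s6 ⋆ s7
The second composite normalizes to s1 ⋆ s2 ⋆ s3 ⋆ s4 ⋆ s5 ⋆ s6 ⋆ s7
Identical normal forms: equal.
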